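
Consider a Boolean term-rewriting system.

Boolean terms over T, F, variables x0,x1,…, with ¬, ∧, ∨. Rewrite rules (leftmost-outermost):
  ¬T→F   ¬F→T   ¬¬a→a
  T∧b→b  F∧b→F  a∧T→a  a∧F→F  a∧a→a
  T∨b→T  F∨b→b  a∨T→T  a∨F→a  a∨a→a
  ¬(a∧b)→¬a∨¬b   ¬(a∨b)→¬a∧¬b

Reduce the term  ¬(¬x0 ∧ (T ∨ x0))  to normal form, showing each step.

Answer: normal form = x0  (in 6 steps)

Derivation:
  start: ¬(¬x0 ∧ (T ∨ x0))
  [1] ¬¬x0 ∨ ¬(T ∨ x0)
  [2] x0 ∨ ¬(T ∨ x0)
  [3] x0 ∨ (¬T ∧ ¬x0)
  [4] x0 ∨ (F ∧ ¬x0)
  [5] x0 ∨ F
  [6] x0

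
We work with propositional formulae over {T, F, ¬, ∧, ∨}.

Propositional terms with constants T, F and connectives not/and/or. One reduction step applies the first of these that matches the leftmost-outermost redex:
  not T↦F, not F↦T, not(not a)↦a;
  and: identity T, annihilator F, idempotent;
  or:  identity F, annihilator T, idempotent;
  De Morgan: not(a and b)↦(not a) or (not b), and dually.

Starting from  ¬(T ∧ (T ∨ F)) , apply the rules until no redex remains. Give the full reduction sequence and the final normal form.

Answer: normal form = F  (in 6 steps)

Reduction:
  start: ¬(T ∧ (T ∨ F))
  step 1: ¬T ∨ ¬(T ∨ F)
  step 2: F ∨ ¬(T ∨ F)
  step 3: ¬(T ∨ F)
  step 4: ¬T ∧ ¬F
  step 5: F ∧ ¬F
  step 6: F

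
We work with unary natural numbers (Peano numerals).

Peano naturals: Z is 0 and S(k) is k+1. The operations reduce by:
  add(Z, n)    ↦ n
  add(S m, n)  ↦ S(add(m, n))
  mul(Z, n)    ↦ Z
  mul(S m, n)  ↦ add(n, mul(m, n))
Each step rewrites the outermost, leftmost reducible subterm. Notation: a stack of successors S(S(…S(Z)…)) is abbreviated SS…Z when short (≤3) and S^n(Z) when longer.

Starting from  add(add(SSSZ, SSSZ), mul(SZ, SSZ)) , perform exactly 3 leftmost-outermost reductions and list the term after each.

Answer: after 3 steps: S(add(S(add(SZ, SSSZ)), mul(SZ, SSZ)))

Working:
  start: add(add(SSSZ, SSSZ), mul(SZ, SSZ))
  →1  add(S(add(SSZ, SSSZ)), mul(SZ, SSZ))
  →2  S(add(add(SSZ, SSSZ), mul(SZ, SSZ)))
  →3  S(add(S(add(SZ, SSSZ)), mul(SZ, SSZ)))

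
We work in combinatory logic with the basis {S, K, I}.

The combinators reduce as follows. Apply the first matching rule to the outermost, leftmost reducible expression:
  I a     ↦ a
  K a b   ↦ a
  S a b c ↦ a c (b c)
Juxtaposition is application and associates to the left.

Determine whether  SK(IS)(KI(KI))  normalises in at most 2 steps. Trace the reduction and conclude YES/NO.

Answer: NO — after 2 steps the term is KI(KI), not yet normal

Reduction:
  start: SK(IS)(KI(KI))
  [1] K(KI(KI))(IS(KI(KI)))
  [2] KI(KI)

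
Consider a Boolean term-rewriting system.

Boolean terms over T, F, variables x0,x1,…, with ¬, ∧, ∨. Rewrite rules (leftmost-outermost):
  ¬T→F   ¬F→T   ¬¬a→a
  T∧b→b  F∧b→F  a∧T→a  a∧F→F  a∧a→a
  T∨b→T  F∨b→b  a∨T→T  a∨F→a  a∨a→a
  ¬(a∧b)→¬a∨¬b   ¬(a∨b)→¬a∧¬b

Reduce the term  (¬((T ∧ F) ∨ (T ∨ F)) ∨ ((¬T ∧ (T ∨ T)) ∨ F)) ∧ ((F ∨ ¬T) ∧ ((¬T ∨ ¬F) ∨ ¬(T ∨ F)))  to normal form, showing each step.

  start: (¬((T ∧ F) ∨ (T ∨ F)) ∨ ((¬T ∧ (T ∨ T)) ∨ F)) ∧ ((F ∨ ¬T) ∧ ((¬T ∨ ¬F) ∨ ¬(T ∨ F)))
  →1  ((¬(T ∧ F) ∧ ¬(T ∨ F)) ∨ ((¬T ∧ (T ∨ T)) ∨ F)) ∧ ((F ∨ ¬T) ∧ ((¬T ∨ ¬F) ∨ ¬(T ∨ F)))
  →2  (((¬T ∨ ¬F) ∧ ¬(T ∨ F)) ∨ ((¬T ∧ (T ∨ T)) ∨ F)) ∧ ((F ∨ ¬T) ∧ ((¬T ∨ ¬F) ∨ ¬(T ∨ F)))
  →3  (((F ∨ ¬F) ∧ ¬(T ∨ F)) ∨ ((¬T ∧ (T ∨ T)) ∨ F)) ∧ ((F ∨ ¬T) ∧ ((¬T ∨ ¬F) ∨ ¬(T ∨ F)))
  →4  ((¬F ∧ ¬(T ∨ F)) ∨ ((¬T ∧ (T ∨ T)) ∨ F)) ∧ ((F ∨ ¬T) ∧ ((¬T ∨ ¬F) ∨ ¬(T ∨ F)))
  →5  ((T ∧ ¬(T ∨ F)) ∨ ((¬T ∧ (T ∨ T)) ∨ F)) ∧ ((F ∨ ¬T) ∧ ((¬T ∨ ¬F) ∨ ¬(T ∨ F)))
  →6  (¬(T ∨ F) ∨ ((¬T ∧ (T ∨ T)) ∨ F)) ∧ ((F ∨ ¬T) ∧ ((¬T ∨ ¬F) ∨ ¬(T ∨ F)))
  →7  ((¬T ∧ ¬F) ∨ ((¬T ∧ (T ∨ T)) ∨ F)) ∧ ((F ∨ ¬T) ∧ ((¬T ∨ ¬F) ∨ ¬(T ∨ F)))
  →8  ((F ∧ ¬F) ∨ ((¬T ∧ (T ∨ T)) ∨ F)) ∧ ((F ∨ ¬T) ∧ ((¬T ∨ ¬F) ∨ ¬(T ∨ F)))
  →9  (F ∨ ((¬T ∧ (T ∨ T)) ∨ F)) ∧ ((F ∨ ¬T) ∧ ((¬T ∨ ¬F) ∨ ¬(T ∨ F)))
  →10  ((¬T ∧ (T ∨ T)) ∨ F) ∧ ((F ∨ ¬T) ∧ ((¬T ∨ ¬F) ∨ ¬(T ∨ F)))
  →11  (¬T ∧ (T ∨ T)) ∧ ((F ∨ ¬T) ∧ ((¬T ∨ ¬F) ∨ ¬(T ∨ F)))
  →12  (F ∧ (T ∨ T)) ∧ ((F ∨ ¬T) ∧ ((¬T ∨ ¬F) ∨ ¬(T ∨ F)))
  →13  F ∧ ((F ∨ ¬T) ∧ ((¬T ∨ ¬F) ∨ ¬(T ∨ F)))
  →14  F

Answer: normal form = F  (in 14 steps)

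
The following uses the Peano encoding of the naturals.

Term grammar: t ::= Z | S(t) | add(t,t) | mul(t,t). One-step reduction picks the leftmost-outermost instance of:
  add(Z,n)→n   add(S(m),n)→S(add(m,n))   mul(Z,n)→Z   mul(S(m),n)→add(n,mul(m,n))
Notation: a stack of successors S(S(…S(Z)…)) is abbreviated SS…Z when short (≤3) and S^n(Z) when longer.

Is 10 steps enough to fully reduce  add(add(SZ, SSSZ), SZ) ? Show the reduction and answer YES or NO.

Answer: YES — reaches normal form S^5(Z) in 7 ≤ 10 steps

Derivation:
  start: add(add(SZ, SSSZ), SZ)
  →1  add(S(add(Z, SSSZ)), SZ)
  →2  S(add(add(Z, SSSZ), SZ))
  →3  S(add(SSSZ, SZ))
  →4  S(S(add(SSZ, SZ)))
  →5  S(S(S(add(SZ, SZ))))
  →6  S(S(S(S(add(Z, SZ)))))
  →7  S^5(Z)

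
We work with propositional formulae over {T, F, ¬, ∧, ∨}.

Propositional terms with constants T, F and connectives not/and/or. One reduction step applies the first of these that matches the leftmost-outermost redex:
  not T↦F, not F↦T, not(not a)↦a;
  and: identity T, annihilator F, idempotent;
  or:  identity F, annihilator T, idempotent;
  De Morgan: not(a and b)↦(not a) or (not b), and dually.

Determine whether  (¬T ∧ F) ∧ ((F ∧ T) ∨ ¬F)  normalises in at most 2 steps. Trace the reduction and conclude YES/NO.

Answer: YES — reaches normal form F in 2 ≤ 2 steps

Working:
  start: (¬T ∧ F) ∧ ((F ∧ T) ∨ ¬F)
  step 1: F ∧ ((F ∧ T) ∨ ¬F)
  step 2: F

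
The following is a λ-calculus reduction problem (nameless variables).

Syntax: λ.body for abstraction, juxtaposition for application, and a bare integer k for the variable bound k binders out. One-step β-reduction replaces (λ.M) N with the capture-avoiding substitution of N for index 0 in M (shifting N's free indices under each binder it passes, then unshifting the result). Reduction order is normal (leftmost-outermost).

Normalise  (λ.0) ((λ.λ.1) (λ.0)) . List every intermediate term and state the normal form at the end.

Answer: normal form = λ.λ.0  (in 2 steps)

Derivation:
  start: (λ.0) ((λ.λ.1) (λ.0))
  →1  (λ.λ.1) (λ.0)
  →2  λ.λ.0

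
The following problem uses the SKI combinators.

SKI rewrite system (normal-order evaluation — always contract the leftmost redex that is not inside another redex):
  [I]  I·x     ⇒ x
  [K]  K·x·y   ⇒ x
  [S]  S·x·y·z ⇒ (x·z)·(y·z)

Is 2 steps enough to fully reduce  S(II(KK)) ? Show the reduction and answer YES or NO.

  start: S(II(KK))
  [1] S(I(KK))
  [2] S(KK)

Answer: YES — reaches normal form S(KK) in 2 ≤ 2 steps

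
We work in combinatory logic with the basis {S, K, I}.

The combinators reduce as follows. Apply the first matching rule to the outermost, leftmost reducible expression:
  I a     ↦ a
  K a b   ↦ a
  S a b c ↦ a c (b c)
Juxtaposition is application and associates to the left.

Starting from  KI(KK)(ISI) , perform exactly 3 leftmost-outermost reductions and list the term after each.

Answer: after 3 steps: SI

Derivation:
  start: KI(KK)(ISI)
  [1] I(ISI)
  [2] ISI
  [3] SI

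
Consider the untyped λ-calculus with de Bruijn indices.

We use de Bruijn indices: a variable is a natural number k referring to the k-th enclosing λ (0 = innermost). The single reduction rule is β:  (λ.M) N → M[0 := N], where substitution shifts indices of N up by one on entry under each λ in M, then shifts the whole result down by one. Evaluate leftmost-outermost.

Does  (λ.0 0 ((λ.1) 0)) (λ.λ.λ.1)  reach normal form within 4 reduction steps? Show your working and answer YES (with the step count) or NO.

  start: (λ.0 0 ((λ.1) 0)) (λ.λ.λ.1)
  [1] (λ.λ.λ.1) (λ.λ.λ.1) ((λ.λ.λ.λ.1) (λ.λ.λ.1))
  [2] (λ.λ.1) ((λ.λ.λ.λ.1) (λ.λ.λ.1))
  [3] λ.(λ.λ.λ.λ.1) (λ.λ.λ.1)
  [4] λ.λ.λ.λ.1

Answer: YES — reaches normal form λ.λ.λ.λ.1 in 4 ≤ 4 steps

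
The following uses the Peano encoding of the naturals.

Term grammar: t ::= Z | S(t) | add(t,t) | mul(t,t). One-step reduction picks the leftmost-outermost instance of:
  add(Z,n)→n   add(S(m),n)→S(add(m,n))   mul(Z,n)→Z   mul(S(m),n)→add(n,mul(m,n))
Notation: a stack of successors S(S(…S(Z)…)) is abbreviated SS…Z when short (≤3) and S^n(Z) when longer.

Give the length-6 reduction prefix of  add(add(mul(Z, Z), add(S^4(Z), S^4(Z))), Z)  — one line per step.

Answer: after 6 steps: S(S(add(add(SSZ, S^4(Z)), Z)))

Derivation:
  start: add(add(mul(Z, Z), add(S^4(Z), S^4(Z))), Z)
  step 1: add(add(Z, add(S^4(Z), S^4(Z))), Z)
  step 2: add(add(S^4(Z), S^4(Z)), Z)
  step 3: add(S(add(SSSZ, S^4(Z))), Z)
  step 4: S(add(add(SSSZ, S^4(Z)), Z))
  step 5: S(add(S(add(SSZ, S^4(Z))), Z))
  step 6: S(S(add(add(SSZ, S^4(Z)), Z)))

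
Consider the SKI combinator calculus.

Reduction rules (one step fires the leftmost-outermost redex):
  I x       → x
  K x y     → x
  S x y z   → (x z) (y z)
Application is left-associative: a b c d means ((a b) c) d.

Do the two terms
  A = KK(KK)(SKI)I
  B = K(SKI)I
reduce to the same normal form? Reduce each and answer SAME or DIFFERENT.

Answer: SAME — A ⇓ SKI, B ⇓ SKI

Derivation:
Term A:
  start: KK(KK)(SKI)I
  →1  K(SKI)I
  →2  SKI

Term B:
  start: K(SKI)I
  →1  SKI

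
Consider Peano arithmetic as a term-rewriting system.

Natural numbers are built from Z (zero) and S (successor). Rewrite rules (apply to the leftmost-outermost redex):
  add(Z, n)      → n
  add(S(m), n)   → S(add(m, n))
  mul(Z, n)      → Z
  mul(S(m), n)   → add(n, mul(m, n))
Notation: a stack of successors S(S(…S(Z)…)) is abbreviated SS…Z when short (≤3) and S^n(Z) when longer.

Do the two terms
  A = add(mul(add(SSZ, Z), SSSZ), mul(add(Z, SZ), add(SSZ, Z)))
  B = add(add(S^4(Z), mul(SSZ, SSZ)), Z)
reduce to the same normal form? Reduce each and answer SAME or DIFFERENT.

Term A:
  start: add(mul(add(SSZ, Z), SSSZ), mul(add(Z, SZ), add(SSZ, Z)))
  [1] add(mul(S(add(SZ, Z)), SSSZ), mul(add(Z, SZ), add(SSZ, Z)))
  [2] add(add(SSSZ, mul(add(SZ, Z), SSSZ)), mul(add(Z, SZ), add(SSZ, Z)))
  [3] add(S(add(SSZ, mul(add(SZ, Z), SSSZ))), mul(add(Z, SZ), add(SSZ, Z)))
  [4] S(add(add(SSZ, mul(add(SZ, Z), SSSZ)), mul(add(Z, SZ), add(SSZ, Z))))
  [5] S(add(S(add(SZ, mul(add(SZ, Z), SSSZ))), mul(add(Z, SZ), add(SSZ, Z))))
  [6] S(S(add(add(SZ, mul(add(SZ, Z), SSSZ)), mul(add(Z, SZ), add(SSZ, Z)))))
  [7] S(S(add(S(add(Z, mul(add(SZ, Z), SSSZ))), mul(add(Z, SZ), add(SSZ, Z)))))
  [8] S(S(S(add(add(Z, mul(add(SZ, Z), SSSZ)), mul(add(Z, SZ), add(SSZ, Z))))))
  [9] S(S(S(add(mul(add(SZ, Z), SSSZ), mul(add(Z, SZ), add(SSZ, Z))))))
  [10] S(S(S(add(mul(S(add(Z, Z)), SSSZ), mul(add(Z, SZ), add(SSZ, Z))))))
  [11] S(S(S(add(add(SSSZ, mul(add(Z, Z), SSSZ)), mul(add(Z, SZ), add(SSZ, Z))))))
  [12] S(S(S(add(S(add(SSZ, mul(add(Z, Z), SSSZ))), mul(add(Z, SZ), add(SSZ, Z))))))
  [13] S(S(S(S(add(add(SSZ, mul(add(Z, Z), SSSZ)), mul(add(Z, SZ), add(SSZ, Z)))))))
  [14] S(S(S(S(add(S(add(SZ, mul(add(Z, Z), SSSZ))), mul(add(Z, SZ), add(SSZ, Z)))))))
  [15] S(S(S(S(S(add(add(SZ, mul(add(Z, Z), SSSZ)), mul(add(Z, SZ), add(SSZ, Z))))))))
  [16] S(S(S(S(S(add(S(add(Z, mul(add(Z, Z), SSSZ))), mul(add(Z, SZ), add(SSZ, Z))))))))
  [17] S(S(S(S(S(S(add(add(Z, mul(add(Z, Z), SSSZ)), mul(add(Z, SZ), add(SSZ, Z)))))))))
  [18] S(S(S(S(S(S(add(mul(add(Z, Z), SSSZ), mul(add(Z, SZ), add(SSZ, Z)))))))))
  [19] S(S(S(S(S(S(add(mul(Z, SSSZ), mul(add(Z, SZ), add(SSZ, Z)))))))))
  [20] S(S(S(S(S(S(add(Z, mul(add(Z, SZ), add(SSZ, Z)))))))))
  [21] S(S(S(S(S(S(mul(add(Z, SZ), add(SSZ, Z))))))))
  [22] S(S(S(S(S(S(mul(SZ, add(SSZ, Z))))))))
  [23] S(S(S(S(S(S(add(add(SSZ, Z), mul(Z, add(SSZ, Z)))))))))
  [24] S(S(S(S(S(S(add(S(add(SZ, Z)), mul(Z, add(SSZ, Z)))))))))
  [25] S(S(S(S(S(S(S(add(add(SZ, Z), mul(Z, add(SSZ, Z))))))))))
  [26] S(S(S(S(S(S(S(add(S(add(Z, Z)), mul(Z, add(SSZ, Z))))))))))
  [27] S(S(S(S(S(S(S(S(add(add(Z, Z), mul(Z, add(SSZ, Z)))))))))))
  [28] S(S(S(S(S(S(S(S(add(Z, mul(Z, add(SSZ, Z)))))))))))
  [29] S(S(S(S(S(S(S(S(mul(Z, add(SSZ, Z))))))))))
  [30] S^8(Z)

Term B:
  start: add(add(S^4(Z), mul(SSZ, SSZ)), Z)
  [1] add(S(add(SSSZ, mul(SSZ, SSZ))), Z)
  [2] S(add(add(SSSZ, mul(SSZ, SSZ)), Z))
  [3] S(add(S(add(SSZ, mul(SSZ, SSZ))), Z))
  [4] S(S(add(add(SSZ, mul(SSZ, SSZ)), Z)))
  [5] S(S(add(S(add(SZ, mul(SSZ, SSZ))), Z)))
  [6] S(S(S(add(add(SZ, mul(SSZ, SSZ)), Z))))
  [7] S(S(S(add(S(add(Z, mul(SSZ, SSZ))), Z))))
  [8] S(S(S(S(add(add(Z, mul(SSZ, SSZ)), Z)))))
  [9] S(S(S(S(add(mul(SSZ, SSZ), Z)))))
  [10] S(S(S(S(add(add(SSZ, mul(SZ, SSZ)), Z)))))
  [11] S(S(S(S(add(S(add(SZ, mul(SZ, SSZ))), Z)))))
  [12] S(S(S(S(S(add(add(SZ, mul(SZ, SSZ)), Z))))))
  [13] S(S(S(S(S(add(S(add(Z, mul(SZ, SSZ))), Z))))))
  [14] S(S(S(S(S(S(add(add(Z, mul(SZ, SSZ)), Z)))))))
  [15] S(S(S(S(S(S(add(mul(SZ, SSZ), Z)))))))
  [16] S(S(S(S(S(S(add(add(SSZ, mul(Z, SSZ)), Z)))))))
  [17] S(S(S(S(S(S(add(S(add(SZ, mul(Z, SSZ))), Z)))))))
  [18] S(S(S(S(S(S(S(add(add(SZ, mul(Z, SSZ)), Z))))))))
  [19] S(S(S(S(S(S(S(add(S(add(Z, mul(Z, SSZ))), Z))))))))
  [20] S(S(S(S(S(S(S(S(add(add(Z, mul(Z, SSZ)), Z)))))))))
  [21] S(S(S(S(S(S(S(S(add(mul(Z, SSZ), Z)))))))))
  [22] S(S(S(S(S(S(S(S(add(Z, Z)))))))))
  [23] S^8(Z)

Answer: SAME — A ⇓ S^8(Z), B ⇓ S^8(Z)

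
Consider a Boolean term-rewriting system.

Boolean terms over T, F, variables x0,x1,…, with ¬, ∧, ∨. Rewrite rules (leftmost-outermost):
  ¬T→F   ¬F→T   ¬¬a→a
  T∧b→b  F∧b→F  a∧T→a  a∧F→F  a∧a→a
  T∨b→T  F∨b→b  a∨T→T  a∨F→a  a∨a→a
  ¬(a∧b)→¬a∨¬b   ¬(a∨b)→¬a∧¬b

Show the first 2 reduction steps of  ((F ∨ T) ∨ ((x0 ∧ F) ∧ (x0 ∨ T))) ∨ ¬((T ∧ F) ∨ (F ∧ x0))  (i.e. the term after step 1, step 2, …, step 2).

Answer: after 2 steps: T ∨ ¬((T ∧ F) ∨ (F ∧ x0))

Reduction:
  start: ((F ∨ T) ∨ ((x0 ∧ F) ∧ (x0 ∨ T))) ∨ ¬((T ∧ F) ∨ (F ∧ x0))
  step 1: (T ∨ ((x0 ∧ F) ∧ (x0 ∨ T))) ∨ ¬((T ∧ F) ∨ (F ∧ x0))
  step 2: T ∨ ¬((T ∧ F) ∨ (F ∧ x0))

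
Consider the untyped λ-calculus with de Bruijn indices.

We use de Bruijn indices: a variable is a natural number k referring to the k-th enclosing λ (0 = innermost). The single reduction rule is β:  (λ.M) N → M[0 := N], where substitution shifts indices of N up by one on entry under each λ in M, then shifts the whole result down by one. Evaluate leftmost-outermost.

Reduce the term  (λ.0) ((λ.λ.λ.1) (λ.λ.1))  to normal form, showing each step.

  start: (λ.0) ((λ.λ.λ.1) (λ.λ.1))
  →1  (λ.λ.λ.1) (λ.λ.1)
  →2  λ.λ.1

Answer: normal form = λ.λ.1  (in 2 steps)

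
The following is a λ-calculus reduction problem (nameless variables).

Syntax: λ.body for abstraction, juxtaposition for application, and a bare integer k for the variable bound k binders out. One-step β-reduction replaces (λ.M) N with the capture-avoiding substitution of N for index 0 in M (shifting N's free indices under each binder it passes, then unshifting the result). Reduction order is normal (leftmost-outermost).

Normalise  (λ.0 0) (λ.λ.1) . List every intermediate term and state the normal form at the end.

  start: (λ.0 0) (λ.λ.1)
  [1] (λ.λ.1) (λ.λ.1)
  [2] λ.λ.λ.1

Answer: normal form = λ.λ.λ.1  (in 2 steps)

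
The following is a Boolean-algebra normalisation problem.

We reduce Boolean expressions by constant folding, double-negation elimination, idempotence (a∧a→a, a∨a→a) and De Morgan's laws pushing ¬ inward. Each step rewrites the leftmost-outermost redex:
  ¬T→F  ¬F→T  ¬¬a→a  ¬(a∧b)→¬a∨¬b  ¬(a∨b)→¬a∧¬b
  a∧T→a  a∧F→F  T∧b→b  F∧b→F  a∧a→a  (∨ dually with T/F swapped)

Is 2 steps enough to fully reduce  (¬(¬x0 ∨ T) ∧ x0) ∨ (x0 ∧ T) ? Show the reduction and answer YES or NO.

  start: (¬(¬x0 ∨ T) ∧ x0) ∨ (x0 ∧ T)
  →1  ((¬¬x0 ∧ ¬T) ∧ x0) ∨ (x0 ∧ T)
  →2  ((x0 ∧ ¬T) ∧ x0) ∨ (x0 ∧ T)

Answer: NO — after 2 steps the term is ((x0 ∧ ¬T) ∧ x0) ∨ (x0 ∧ T), not yet normal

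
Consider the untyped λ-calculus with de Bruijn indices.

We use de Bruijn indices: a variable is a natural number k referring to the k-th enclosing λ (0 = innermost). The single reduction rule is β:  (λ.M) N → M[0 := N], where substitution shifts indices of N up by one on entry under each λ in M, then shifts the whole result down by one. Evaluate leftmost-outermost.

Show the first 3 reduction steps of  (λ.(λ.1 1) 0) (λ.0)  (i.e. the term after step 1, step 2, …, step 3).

  start: (λ.(λ.1 1) 0) (λ.0)
  step 1: (λ.(λ.0) (λ.0)) (λ.0)
  step 2: (λ.0) (λ.0)
  step 3: λ.0

Answer: after 3 steps: λ.0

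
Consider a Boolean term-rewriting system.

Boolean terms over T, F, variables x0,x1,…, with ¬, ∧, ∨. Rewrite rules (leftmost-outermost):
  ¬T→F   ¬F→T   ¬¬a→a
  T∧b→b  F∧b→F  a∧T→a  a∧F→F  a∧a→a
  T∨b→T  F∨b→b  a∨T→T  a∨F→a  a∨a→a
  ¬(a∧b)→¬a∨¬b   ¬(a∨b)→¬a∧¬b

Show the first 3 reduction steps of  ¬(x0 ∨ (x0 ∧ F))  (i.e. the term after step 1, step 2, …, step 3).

Answer: after 3 steps: ¬x0 ∧ (¬x0 ∨ T)

Working:
  start: ¬(x0 ∨ (x0 ∧ F))
  →1  ¬x0 ∧ ¬(x0 ∧ F)
  →2  ¬x0 ∧ (¬x0 ∨ ¬F)
  →3  ¬x0 ∧ (¬x0 ∨ T)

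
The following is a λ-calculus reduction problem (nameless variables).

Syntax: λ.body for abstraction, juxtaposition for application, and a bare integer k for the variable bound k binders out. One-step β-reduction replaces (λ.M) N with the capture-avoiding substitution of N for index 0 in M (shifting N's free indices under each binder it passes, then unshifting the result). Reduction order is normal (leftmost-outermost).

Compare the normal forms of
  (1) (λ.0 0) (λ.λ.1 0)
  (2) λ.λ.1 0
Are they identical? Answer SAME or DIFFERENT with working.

Answer: SAME — A ⇓ λ.λ.1 0, B ⇓ λ.λ.1 0

Reduction:
Term A:
  start: (λ.0 0) (λ.λ.1 0)
  step 1: (λ.λ.1 0) (λ.λ.1 0)
  step 2: λ.(λ.λ.1 0) 0
  step 3: λ.λ.1 0

Term B:
  start: λ.λ.1 0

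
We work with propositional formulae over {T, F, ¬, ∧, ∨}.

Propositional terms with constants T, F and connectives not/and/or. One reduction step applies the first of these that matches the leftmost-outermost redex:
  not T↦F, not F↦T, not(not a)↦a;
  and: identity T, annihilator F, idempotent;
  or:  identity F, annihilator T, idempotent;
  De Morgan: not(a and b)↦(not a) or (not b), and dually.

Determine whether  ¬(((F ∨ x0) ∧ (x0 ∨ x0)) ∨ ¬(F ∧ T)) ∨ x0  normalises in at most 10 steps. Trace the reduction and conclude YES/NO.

  start: ¬(((F ∨ x0) ∧ (x0 ∨ x0)) ∨ ¬(F ∧ T)) ∨ x0
  [1] (¬((F ∨ x0) ∧ (x0 ∨ x0)) ∧ ¬¬(F ∧ T)) ∨ x0
  [2] ((¬(F ∨ x0) ∨ ¬(x0 ∨ x0)) ∧ ¬¬(F ∧ T)) ∨ x0
  [3] (((¬F ∧ ¬x0) ∨ ¬(x0 ∨ x0)) ∧ ¬¬(F ∧ T)) ∨ x0
  [4] (((T ∧ ¬x0) ∨ ¬(x0 ∨ x0)) ∧ ¬¬(F ∧ T)) ∨ x0
  [5] ((¬x0 ∨ ¬(x0 ∨ x0)) ∧ ¬¬(F ∧ T)) ∨ x0
  [6] ((¬x0 ∨ (¬x0 ∧ ¬x0)) ∧ ¬¬(F ∧ T)) ∨ x0
  [7] ((¬x0 ∨ ¬x0) ∧ ¬¬(F ∧ T)) ∨ x0
  [8] (¬x0 ∧ ¬¬(F ∧ T)) ∨ x0
  [9] (¬x0 ∧ (F ∧ T)) ∨ x0
  [10] (¬x0 ∧ F) ∨ x0

Answer: NO — after 10 steps the term is (¬x0 ∧ F) ∨ x0, not yet normal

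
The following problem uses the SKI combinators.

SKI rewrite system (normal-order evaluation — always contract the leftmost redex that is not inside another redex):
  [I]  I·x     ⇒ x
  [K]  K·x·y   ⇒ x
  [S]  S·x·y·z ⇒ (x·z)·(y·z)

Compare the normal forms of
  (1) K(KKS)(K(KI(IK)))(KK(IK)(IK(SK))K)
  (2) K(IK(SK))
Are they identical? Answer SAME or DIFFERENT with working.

Answer: SAME — A ⇓ K(K(SK)), B ⇓ K(K(SK))

Derivation:
Term A:
  start: K(KKS)(K(KI(IK)))(KK(IK)(IK(SK))K)
  →1  KKS(KK(IK)(IK(SK))K)
  →2  K(KK(IK)(IK(SK))K)
  →3  K(K(IK(SK))K)
  →4  K(IK(SK))
  →5  K(K(SK))

Term B:
  start: K(IK(SK))
  →1  K(K(SK))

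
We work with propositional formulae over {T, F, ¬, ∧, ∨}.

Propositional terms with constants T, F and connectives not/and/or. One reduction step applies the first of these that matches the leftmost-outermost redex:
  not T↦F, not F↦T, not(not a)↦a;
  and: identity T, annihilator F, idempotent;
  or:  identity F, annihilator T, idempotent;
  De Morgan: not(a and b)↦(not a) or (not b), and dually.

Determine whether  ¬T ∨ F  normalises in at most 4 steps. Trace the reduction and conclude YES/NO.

Answer: YES — reaches normal form F in 2 ≤ 4 steps

Working:
  start: ¬T ∨ F
  step 1: ¬T
  step 2: F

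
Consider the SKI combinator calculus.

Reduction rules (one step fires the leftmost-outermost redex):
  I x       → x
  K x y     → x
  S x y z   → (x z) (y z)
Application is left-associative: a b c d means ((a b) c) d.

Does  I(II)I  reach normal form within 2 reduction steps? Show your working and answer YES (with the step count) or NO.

  start: I(II)I
  [1] III
  [2] II

Answer: NO — after 2 steps the term is II, not yet normal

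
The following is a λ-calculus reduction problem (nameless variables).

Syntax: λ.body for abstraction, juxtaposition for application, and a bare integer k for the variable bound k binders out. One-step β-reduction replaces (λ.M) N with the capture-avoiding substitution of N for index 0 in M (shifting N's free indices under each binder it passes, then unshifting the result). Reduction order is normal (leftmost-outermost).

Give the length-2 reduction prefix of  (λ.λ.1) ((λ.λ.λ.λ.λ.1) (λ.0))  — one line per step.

  start: (λ.λ.1) ((λ.λ.λ.λ.λ.1) (λ.0))
  [1] λ.(λ.λ.λ.λ.λ.1) (λ.0)
  [2] λ.λ.λ.λ.λ.1

Answer: after 2 steps: λ.λ.λ.λ.λ.1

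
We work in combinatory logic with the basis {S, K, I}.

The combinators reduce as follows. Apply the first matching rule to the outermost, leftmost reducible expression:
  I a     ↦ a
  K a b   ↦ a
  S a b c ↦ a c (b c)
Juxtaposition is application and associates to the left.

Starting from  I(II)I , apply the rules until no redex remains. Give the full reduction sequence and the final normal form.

  start: I(II)I
  [1] III
  [2] II
  [3] I

Answer: normal form = I  (in 3 steps)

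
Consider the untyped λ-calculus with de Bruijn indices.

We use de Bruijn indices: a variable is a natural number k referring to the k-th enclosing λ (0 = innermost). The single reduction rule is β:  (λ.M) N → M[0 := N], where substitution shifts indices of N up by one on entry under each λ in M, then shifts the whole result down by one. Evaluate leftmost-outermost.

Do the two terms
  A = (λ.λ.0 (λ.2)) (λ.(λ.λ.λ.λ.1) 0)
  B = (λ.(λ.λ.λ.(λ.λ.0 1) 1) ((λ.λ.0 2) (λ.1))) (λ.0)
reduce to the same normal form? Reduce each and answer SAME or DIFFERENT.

Term A:
  start: (λ.λ.0 (λ.2)) (λ.(λ.λ.λ.λ.1) 0)
  step 1: λ.0 (λ.λ.(λ.λ.λ.λ.1) 0)
  step 2: λ.0 (λ.λ.λ.λ.λ.1)

Term B:
  start: (λ.(λ.λ.λ.(λ.λ.0 1) 1) ((λ.λ.0 2) (λ.1))) (λ.0)
  step 1: (λ.λ.λ.(λ.λ.0 1) 1) ((λ.λ.0 (λ.0)) (λ.λ.0))
  step 2: λ.λ.(λ.λ.0 1) 1
  step 3: λ.λ.λ.0 2

Answer: DIFFERENT — A ⇓ λ.0 (λ.λ.λ.λ.λ.1), B ⇓ λ.λ.λ.0 2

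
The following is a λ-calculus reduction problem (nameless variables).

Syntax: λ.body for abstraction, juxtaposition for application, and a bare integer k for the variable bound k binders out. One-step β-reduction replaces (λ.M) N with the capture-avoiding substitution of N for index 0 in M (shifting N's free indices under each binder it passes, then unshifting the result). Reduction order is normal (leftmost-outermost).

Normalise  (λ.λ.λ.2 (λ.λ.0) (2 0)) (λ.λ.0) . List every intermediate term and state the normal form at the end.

Answer: normal form = λ.λ.λ.0  (in 4 steps)

Reduction:
  start: (λ.λ.λ.2 (λ.λ.0) (2 0)) (λ.λ.0)
  [1] λ.λ.(λ.λ.0) (λ.λ.0) ((λ.λ.0) 0)
  [2] λ.λ.(λ.0) ((λ.λ.0) 0)
  [3] λ.λ.(λ.λ.0) 0
  [4] λ.λ.λ.0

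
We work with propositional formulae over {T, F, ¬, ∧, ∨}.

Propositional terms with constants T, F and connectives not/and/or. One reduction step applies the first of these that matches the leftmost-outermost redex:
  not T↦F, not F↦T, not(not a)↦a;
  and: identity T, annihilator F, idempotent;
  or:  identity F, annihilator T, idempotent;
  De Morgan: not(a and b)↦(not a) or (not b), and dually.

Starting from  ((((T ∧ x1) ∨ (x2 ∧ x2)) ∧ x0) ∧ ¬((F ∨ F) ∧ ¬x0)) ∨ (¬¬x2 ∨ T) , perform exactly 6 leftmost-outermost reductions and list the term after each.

Answer: after 6 steps: (((x1 ∨ x2) ∧ x0) ∧ (T ∨ ¬¬x0)) ∨ (¬¬x2 ∨ T)

Derivation:
  start: ((((T ∧ x1) ∨ (x2 ∧ x2)) ∧ x0) ∧ ¬((F ∨ F) ∧ ¬x0)) ∨ (¬¬x2 ∨ T)
  step 1: (((x1 ∨ (x2 ∧ x2)) ∧ x0) ∧ ¬((F ∨ F) ∧ ¬x0)) ∨ (¬¬x2 ∨ T)
  step 2: (((x1 ∨ x2) ∧ x0) ∧ ¬((F ∨ F) ∧ ¬x0)) ∨ (¬¬x2 ∨ T)
  step 3: (((x1 ∨ x2) ∧ x0) ∧ (¬(F ∨ F) ∨ ¬¬x0)) ∨ (¬¬x2 ∨ T)
  step 4: (((x1 ∨ x2) ∧ x0) ∧ ((¬F ∧ ¬F) ∨ ¬¬x0)) ∨ (¬¬x2 ∨ T)
  step 5: (((x1 ∨ x2) ∧ x0) ∧ (¬F ∨ ¬¬x0)) ∨ (¬¬x2 ∨ T)
  step 6: (((x1 ∨ x2) ∧ x0) ∧ (T ∨ ¬¬x0)) ∨ (¬¬x2 ∨ T)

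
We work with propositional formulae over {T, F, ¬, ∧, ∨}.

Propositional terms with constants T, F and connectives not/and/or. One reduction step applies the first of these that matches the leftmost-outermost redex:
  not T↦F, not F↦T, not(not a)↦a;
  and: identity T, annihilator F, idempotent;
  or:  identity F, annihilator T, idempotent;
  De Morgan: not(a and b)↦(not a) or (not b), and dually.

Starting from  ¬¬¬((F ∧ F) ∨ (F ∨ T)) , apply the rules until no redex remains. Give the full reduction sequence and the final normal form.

  start: ¬¬¬((F ∧ F) ∨ (F ∨ T))
  step 1: ¬((F ∧ F) ∨ (F ∨ T))
  step 2: ¬(F ∧ F) ∧ ¬(F ∨ T)
  step 3: (¬F ∨ ¬F) ∧ ¬(F ∨ T)
  step 4: ¬F ∧ ¬(F ∨ T)
  step 5: T ∧ ¬(F ∨ T)
  step 6: ¬(F ∨ T)
  step 7: ¬F ∧ ¬T
  step 8: T ∧ ¬T
  step 9: ¬T
  step 10: F

Answer: normal form = F  (in 10 steps)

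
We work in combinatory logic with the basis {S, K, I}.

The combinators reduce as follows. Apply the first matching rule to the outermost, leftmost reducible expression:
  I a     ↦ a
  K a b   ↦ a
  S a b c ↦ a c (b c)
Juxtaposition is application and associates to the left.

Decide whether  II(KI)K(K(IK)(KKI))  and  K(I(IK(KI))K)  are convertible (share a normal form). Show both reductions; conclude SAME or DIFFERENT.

Answer: DIFFERENT — A ⇓ K, B ⇓ K(KI)

Derivation:
Term A:
  start: II(KI)K(K(IK)(KKI))
  →1  I(KI)K(K(IK)(KKI))
  →2  KIK(K(IK)(KKI))
  →3  I(K(IK)(KKI))
  →4  K(IK)(KKI)
  →5  IK
  →6  K

Term B:
  start: K(I(IK(KI))K)
  →1  K(IK(KI)K)
  →2  K(K(KI)K)
  →3  K(KI)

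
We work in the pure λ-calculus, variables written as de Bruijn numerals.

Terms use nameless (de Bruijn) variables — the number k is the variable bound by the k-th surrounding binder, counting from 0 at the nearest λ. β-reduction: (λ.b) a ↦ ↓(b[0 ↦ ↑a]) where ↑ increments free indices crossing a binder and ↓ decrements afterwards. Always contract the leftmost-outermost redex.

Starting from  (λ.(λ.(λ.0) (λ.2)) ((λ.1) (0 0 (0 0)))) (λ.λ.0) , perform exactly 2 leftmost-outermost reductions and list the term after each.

Answer: after 2 steps: (λ.0) (λ.λ.λ.0)

Derivation:
  start: (λ.(λ.(λ.0) (λ.2)) ((λ.1) (0 0 (0 0)))) (λ.λ.0)
  [1] (λ.(λ.0) (λ.λ.λ.0)) ((λ.λ.λ.0) ((λ.λ.0) (λ.λ.0) ((λ.λ.0) (λ.λ.0))))
  [2] (λ.0) (λ.λ.λ.0)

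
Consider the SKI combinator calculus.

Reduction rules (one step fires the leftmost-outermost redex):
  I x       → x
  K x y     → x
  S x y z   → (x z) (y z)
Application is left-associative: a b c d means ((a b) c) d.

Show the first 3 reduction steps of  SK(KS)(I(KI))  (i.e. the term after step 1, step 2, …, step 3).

  start: SK(KS)(I(KI))
  →1  K(I(KI))(KS(I(KI)))
  →2  I(KI)
  →3  KI

Answer: after 3 steps: KI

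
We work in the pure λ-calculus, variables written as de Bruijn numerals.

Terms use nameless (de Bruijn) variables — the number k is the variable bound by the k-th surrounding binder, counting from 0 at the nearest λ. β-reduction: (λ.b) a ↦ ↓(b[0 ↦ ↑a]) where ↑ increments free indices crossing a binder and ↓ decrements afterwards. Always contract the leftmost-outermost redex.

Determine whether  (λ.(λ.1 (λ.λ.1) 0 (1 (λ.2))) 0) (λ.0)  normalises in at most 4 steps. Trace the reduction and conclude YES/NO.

  start: (λ.(λ.1 (λ.λ.1) 0 (1 (λ.2))) 0) (λ.0)
  step 1: (λ.(λ.0) (λ.λ.1) 0 ((λ.0) (λ.λ.0))) (λ.0)
  step 2: (λ.0) (λ.λ.1) (λ.0) ((λ.0) (λ.λ.0))
  step 3: (λ.λ.1) (λ.0) ((λ.0) (λ.λ.0))
  step 4: (λ.λ.0) ((λ.0) (λ.λ.0))

Answer: NO — after 4 steps the term is (λ.λ.0) ((λ.0) (λ.λ.0)), not yet normal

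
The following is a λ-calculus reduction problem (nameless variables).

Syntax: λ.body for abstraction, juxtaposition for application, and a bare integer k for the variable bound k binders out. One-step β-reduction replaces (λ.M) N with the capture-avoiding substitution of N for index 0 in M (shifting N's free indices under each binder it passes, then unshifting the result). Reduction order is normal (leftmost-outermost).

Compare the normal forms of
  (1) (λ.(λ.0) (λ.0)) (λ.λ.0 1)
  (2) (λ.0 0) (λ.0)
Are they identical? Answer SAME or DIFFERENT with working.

Answer: SAME — A ⇓ λ.0, B ⇓ λ.0

Reduction:
Term A:
  start: (λ.(λ.0) (λ.0)) (λ.λ.0 1)
  step 1: (λ.0) (λ.0)
  step 2: λ.0

Term B:
  start: (λ.0 0) (λ.0)
  step 1: (λ.0) (λ.0)
  step 2: λ.0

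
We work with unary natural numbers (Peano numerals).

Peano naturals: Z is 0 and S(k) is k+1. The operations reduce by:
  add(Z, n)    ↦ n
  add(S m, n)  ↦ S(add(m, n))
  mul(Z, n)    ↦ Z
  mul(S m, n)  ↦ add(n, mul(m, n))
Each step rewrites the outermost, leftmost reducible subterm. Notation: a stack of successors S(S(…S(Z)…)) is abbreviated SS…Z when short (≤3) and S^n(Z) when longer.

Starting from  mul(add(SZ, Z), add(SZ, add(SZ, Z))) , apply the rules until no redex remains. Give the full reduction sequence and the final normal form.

  start: mul(add(SZ, Z), add(SZ, add(SZ, Z)))
  step 1: mul(S(add(Z, Z)), add(SZ, add(SZ, Z)))
  step 2: add(add(SZ, add(SZ, Z)), mul(add(Z, Z), add(SZ, add(SZ, Z))))
  step 3: add(S(add(Z, add(SZ, Z))), mul(add(Z, Z), add(SZ, add(SZ, Z))))
  step 4: S(add(add(Z, add(SZ, Z)), mul(add(Z, Z), add(SZ, add(SZ, Z)))))
  step 5: S(add(add(SZ, Z), mul(add(Z, Z), add(SZ, add(SZ, Z)))))
  step 6: S(add(S(add(Z, Z)), mul(add(Z, Z), add(SZ, add(SZ, Z)))))
  step 7: S(S(add(add(Z, Z), mul(add(Z, Z), add(SZ, add(SZ, Z))))))
  step 8: S(S(add(Z, mul(add(Z, Z), add(SZ, add(SZ, Z))))))
  step 9: S(S(mul(add(Z, Z), add(SZ, add(SZ, Z)))))
  step 10: S(S(mul(Z, add(SZ, add(SZ, Z)))))
  step 11: SSZ

Answer: normal form = SSZ  (in 11 steps)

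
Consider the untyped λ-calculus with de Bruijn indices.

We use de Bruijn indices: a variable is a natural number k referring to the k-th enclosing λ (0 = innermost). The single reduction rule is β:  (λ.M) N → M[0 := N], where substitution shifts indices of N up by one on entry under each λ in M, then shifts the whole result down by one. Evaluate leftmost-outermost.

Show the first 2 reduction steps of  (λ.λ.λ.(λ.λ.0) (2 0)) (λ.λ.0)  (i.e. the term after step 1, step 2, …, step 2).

Answer: after 2 steps: λ.λ.λ.0

Derivation:
  start: (λ.λ.λ.(λ.λ.0) (2 0)) (λ.λ.0)
  [1] λ.λ.(λ.λ.0) ((λ.λ.0) 0)
  [2] λ.λ.λ.0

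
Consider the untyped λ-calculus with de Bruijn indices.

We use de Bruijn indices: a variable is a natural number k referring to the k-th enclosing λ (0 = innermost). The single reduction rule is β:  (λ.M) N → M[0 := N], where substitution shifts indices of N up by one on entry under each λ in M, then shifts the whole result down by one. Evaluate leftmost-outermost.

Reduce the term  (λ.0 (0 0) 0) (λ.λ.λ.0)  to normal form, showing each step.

Answer: normal form = λ.0  (in 3 steps)

Reduction:
  start: (λ.0 (0 0) 0) (λ.λ.λ.0)
  [1] (λ.λ.λ.0) ((λ.λ.λ.0) (λ.λ.λ.0)) (λ.λ.λ.0)
  [2] (λ.λ.0) (λ.λ.λ.0)
  [3] λ.0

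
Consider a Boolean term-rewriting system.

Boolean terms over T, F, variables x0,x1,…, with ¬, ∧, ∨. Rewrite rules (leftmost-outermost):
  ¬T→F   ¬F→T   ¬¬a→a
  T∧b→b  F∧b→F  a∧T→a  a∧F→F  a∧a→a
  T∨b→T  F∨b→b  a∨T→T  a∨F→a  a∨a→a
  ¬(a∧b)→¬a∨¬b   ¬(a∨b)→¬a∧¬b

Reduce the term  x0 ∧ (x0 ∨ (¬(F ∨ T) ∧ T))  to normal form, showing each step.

Answer: normal form = x0  (in 7 steps)

Reduction:
  start: x0 ∧ (x0 ∨ (¬(F ∨ T) ∧ T))
  [1] x0 ∧ (x0 ∨ ¬(F ∨ T))
  [2] x0 ∧ (x0 ∨ (¬F ∧ ¬T))
  [3] x0 ∧ (x0 ∨ (T ∧ ¬T))
  [4] x0 ∧ (x0 ∨ ¬T)
  [5] x0 ∧ (x0 ∨ F)
  [6] x0 ∧ x0
  [7] x0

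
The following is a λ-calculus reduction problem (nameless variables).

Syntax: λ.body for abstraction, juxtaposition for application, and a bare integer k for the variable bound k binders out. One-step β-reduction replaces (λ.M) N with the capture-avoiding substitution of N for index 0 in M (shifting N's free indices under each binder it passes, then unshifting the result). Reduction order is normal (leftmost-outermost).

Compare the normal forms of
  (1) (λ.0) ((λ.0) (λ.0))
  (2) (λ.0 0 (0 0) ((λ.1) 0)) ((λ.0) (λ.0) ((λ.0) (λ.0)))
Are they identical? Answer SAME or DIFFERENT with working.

Answer: SAME — A ⇓ λ.0, B ⇓ λ.0

Derivation:
Term A:
  start: (λ.0) ((λ.0) (λ.0))
  →1  (λ.0) (λ.0)
  →2  λ.0

Term B:
  start: (λ.0 0 (0 0) ((λ.1) 0)) ((λ.0) (λ.0) ((λ.0) (λ.0)))
  →1  (λ.0) (λ.0) ((λ.0) (λ.0)) ((λ.0) (λ.0) ((λ.0) (λ.0))) ((λ.0) (λ.0) ((λ.0) (λ.0)) ((λ.0) (λ.0) ((λ.0) (λ.0)))) ((λ.(λ.0) (λ.0) ((λ.0) (λ.0))) ((λ.0) (λ.0) ((λ.0) (λ.0))))
  →2  (λ.0) ((λ.0) (λ.0)) ((λ.0) (λ.0) ((λ.0) (λ.0))) ((λ.0) (λ.0) ((λ.0) (λ.0)) ((λ.0) (λ.0) ((λ.0) (λ.0)))) ((λ.(λ.0) (λ.0) ((λ.0) (λ.0))) ((λ.0) (λ.0) ((λ.0) (λ.0))))
  →3  (λ.0) (λ.0) ((λ.0) (λ.0) ((λ.0) (λ.0))) ((λ.0) (λ.0) ((λ.0) (λ.0)) ((λ.0) (λ.0) ((λ.0) (λ.0)))) ((λ.(λ.0) (λ.0) ((λ.0) (λ.0))) ((λ.0) (λ.0) ((λ.0) (λ.0))))
  →4  (λ.0) ((λ.0) (λ.0) ((λ.0) (λ.0))) ((λ.0) (λ.0) ((λ.0) (λ.0)) ((λ.0) (λ.0) ((λ.0) (λ.0)))) ((λ.(λ.0) (λ.0) ((λ.0) (λ.0))) ((λ.0) (λ.0) ((λ.0) (λ.0))))
  →5  (λ.0) (λ.0) ((λ.0) (λ.0)) ((λ.0) (λ.0) ((λ.0) (λ.0)) ((λ.0) (λ.0) ((λ.0) (λ.0)))) ((λ.(λ.0) (λ.0) ((λ.0) (λ.0))) ((λ.0) (λ.0) ((λ.0) (λ.0))))
  →6  (λ.0) ((λ.0) (λ.0)) ((λ.0) (λ.0) ((λ.0) (λ.0)) ((λ.0) (λ.0) ((λ.0) (λ.0)))) ((λ.(λ.0) (λ.0) ((λ.0) (λ.0))) ((λ.0) (λ.0) ((λ.0) (λ.0))))
  →7  (λ.0) (λ.0) ((λ.0) (λ.0) ((λ.0) (λ.0)) ((λ.0) (λ.0) ((λ.0) (λ.0)))) ((λ.(λ.0) (λ.0) ((λ.0) (λ.0))) ((λ.0) (λ.0) ((λ.0) (λ.0))))
  →8  (λ.0) ((λ.0) (λ.0) ((λ.0) (λ.0)) ((λ.0) (λ.0) ((λ.0) (λ.0)))) ((λ.(λ.0) (λ.0) ((λ.0) (λ.0))) ((λ.0) (λ.0) ((λ.0) (λ.0))))
  →9  (λ.0) (λ.0) ((λ.0) (λ.0)) ((λ.0) (λ.0) ((λ.0) (λ.0))) ((λ.(λ.0) (λ.0) ((λ.0) (λ.0))) ((λ.0) (λ.0) ((λ.0) (λ.0))))
  →10  (λ.0) ((λ.0) (λ.0)) ((λ.0) (λ.0) ((λ.0) (λ.0))) ((λ.(λ.0) (λ.0) ((λ.0) (λ.0))) ((λ.0) (λ.0) ((λ.0) (λ.0))))
  →11  (λ.0) (λ.0) ((λ.0) (λ.0) ((λ.0) (λ.0))) ((λ.(λ.0) (λ.0) ((λ.0) (λ.0))) ((λ.0) (λ.0) ((λ.0) (λ.0))))
  →12  (λ.0) ((λ.0) (λ.0) ((λ.0) (λ.0))) ((λ.(λ.0) (λ.0) ((λ.0) (λ.0))) ((λ.0) (λ.0) ((λ.0) (λ.0))))
  →13  (λ.0) (λ.0) ((λ.0) (λ.0)) ((λ.(λ.0) (λ.0) ((λ.0) (λ.0))) ((λ.0) (λ.0) ((λ.0) (λ.0))))
  →14  (λ.0) ((λ.0) (λ.0)) ((λ.(λ.0) (λ.0) ((λ.0) (λ.0))) ((λ.0) (λ.0) ((λ.0) (λ.0))))
  →15  (λ.0) (λ.0) ((λ.(λ.0) (λ.0) ((λ.0) (λ.0))) ((λ.0) (λ.0) ((λ.0) (λ.0))))
  →16  (λ.0) ((λ.(λ.0) (λ.0) ((λ.0) (λ.0))) ((λ.0) (λ.0) ((λ.0) (λ.0))))
  →17  (λ.(λ.0) (λ.0) ((λ.0) (λ.0))) ((λ.0) (λ.0) ((λ.0) (λ.0)))
  →18  (λ.0) (λ.0) ((λ.0) (λ.0))
  →19  (λ.0) ((λ.0) (λ.0))
  →20  (λ.0) (λ.0)
  →21  λ.0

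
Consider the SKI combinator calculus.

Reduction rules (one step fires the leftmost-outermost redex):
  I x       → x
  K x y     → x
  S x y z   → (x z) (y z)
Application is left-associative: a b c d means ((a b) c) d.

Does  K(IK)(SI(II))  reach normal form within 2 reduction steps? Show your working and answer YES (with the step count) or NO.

Answer: YES — reaches normal form K in 2 ≤ 2 steps

Reduction:
  start: K(IK)(SI(II))
  →1  IK
  →2  K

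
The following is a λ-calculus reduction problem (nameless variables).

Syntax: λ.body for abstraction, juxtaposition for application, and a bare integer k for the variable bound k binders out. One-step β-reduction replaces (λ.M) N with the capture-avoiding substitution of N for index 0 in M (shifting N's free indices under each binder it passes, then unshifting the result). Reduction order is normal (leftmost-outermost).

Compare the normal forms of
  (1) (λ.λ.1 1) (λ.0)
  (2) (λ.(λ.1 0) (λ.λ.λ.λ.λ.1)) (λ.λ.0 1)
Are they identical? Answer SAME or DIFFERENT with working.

Term A:
  start: (λ.λ.1 1) (λ.0)
  step 1: λ.(λ.0) (λ.0)
  step 2: λ.λ.0

Term B:
  start: (λ.(λ.1 0) (λ.λ.λ.λ.λ.1)) (λ.λ.0 1)
  step 1: (λ.(λ.λ.0 1) 0) (λ.λ.λ.λ.λ.1)
  step 2: (λ.λ.0 1) (λ.λ.λ.λ.λ.1)
  step 3: λ.0 (λ.λ.λ.λ.λ.1)

Answer: DIFFERENT — A ⇓ λ.λ.0, B ⇓ λ.0 (λ.λ.λ.λ.λ.1)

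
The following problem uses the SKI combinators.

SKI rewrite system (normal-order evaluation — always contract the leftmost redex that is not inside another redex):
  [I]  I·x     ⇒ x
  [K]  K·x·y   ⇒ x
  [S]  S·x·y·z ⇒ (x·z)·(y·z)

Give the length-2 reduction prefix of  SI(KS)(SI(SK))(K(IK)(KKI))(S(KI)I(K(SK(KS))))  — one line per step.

  start: SI(KS)(SI(SK))(K(IK)(KKI))(S(KI)I(K(SK(KS))))
  step 1: I(SI(SK))(KS(SI(SK)))(K(IK)(KKI))(S(KI)I(K(SK(KS))))
  step 2: SI(SK)(KS(SI(SK)))(K(IK)(KKI))(S(KI)I(K(SK(KS))))

Answer: after 2 steps: SI(SK)(KS(SI(SK)))(K(IK)(KKI))(S(KI)I(K(SK(KS))))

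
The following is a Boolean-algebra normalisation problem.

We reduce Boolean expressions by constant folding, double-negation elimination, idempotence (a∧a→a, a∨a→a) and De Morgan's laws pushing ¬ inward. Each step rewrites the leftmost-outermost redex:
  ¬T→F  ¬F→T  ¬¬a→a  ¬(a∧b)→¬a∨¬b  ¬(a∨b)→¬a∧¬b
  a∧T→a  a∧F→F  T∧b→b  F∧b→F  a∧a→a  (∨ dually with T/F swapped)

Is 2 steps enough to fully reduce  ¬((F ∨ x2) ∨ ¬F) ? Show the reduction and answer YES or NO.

Answer: NO — after 2 steps the term is (¬F ∧ ¬x2) ∧ ¬¬F, not yet normal

Working:
  start: ¬((F ∨ x2) ∨ ¬F)
  [1] ¬(F ∨ x2) ∧ ¬¬F
  [2] (¬F ∧ ¬x2) ∧ ¬¬F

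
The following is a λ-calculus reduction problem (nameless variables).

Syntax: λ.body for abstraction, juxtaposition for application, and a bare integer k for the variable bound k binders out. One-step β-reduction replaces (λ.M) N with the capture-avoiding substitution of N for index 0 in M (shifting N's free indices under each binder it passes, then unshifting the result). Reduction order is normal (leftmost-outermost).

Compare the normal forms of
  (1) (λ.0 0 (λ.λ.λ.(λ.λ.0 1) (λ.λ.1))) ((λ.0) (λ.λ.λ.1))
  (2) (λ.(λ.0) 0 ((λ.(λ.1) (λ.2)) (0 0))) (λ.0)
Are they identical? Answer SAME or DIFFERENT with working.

Term A:
  start: (λ.0 0 (λ.λ.λ.(λ.λ.0 1) (λ.λ.1))) ((λ.0) (λ.λ.λ.1))
  step 1: (λ.0) (λ.λ.λ.1) ((λ.0) (λ.λ.λ.1)) (λ.λ.λ.(λ.λ.0 1) (λ.λ.1))
  step 2: (λ.λ.λ.1) ((λ.0) (λ.λ.λ.1)) (λ.λ.λ.(λ.λ.0 1) (λ.λ.1))
  step 3: (λ.λ.1) (λ.λ.λ.(λ.λ.0 1) (λ.λ.1))
  step 4: λ.λ.λ.λ.(λ.λ.0 1) (λ.λ.1)
  step 5: λ.λ.λ.λ.λ.0 (λ.λ.1)

Term B:
  start: (λ.(λ.0) 0 ((λ.(λ.1) (λ.2)) (0 0))) (λ.0)
  step 1: (λ.0) (λ.0) ((λ.(λ.1) (λ.λ.0)) ((λ.0) (λ.0)))
  step 2: (λ.0) ((λ.(λ.1) (λ.λ.0)) ((λ.0) (λ.0)))
  step 3: (λ.(λ.1) (λ.λ.0)) ((λ.0) (λ.0))
  step 4: (λ.(λ.0) (λ.0)) (λ.λ.0)
  step 5: (λ.0) (λ.0)
  step 6: λ.0

Answer: DIFFERENT — A ⇓ λ.λ.λ.λ.λ.0 (λ.λ.1), B ⇓ λ.0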